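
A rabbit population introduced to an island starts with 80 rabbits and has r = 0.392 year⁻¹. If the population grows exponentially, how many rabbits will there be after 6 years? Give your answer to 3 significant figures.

N(t) = N₀·e^(rt) = 80 × e^(0.392×6) = 80 × e^2.352.
e^2.352 ≈ 10.507, so N ≈ 80 × 10.507 = 840.525.

841 rabbits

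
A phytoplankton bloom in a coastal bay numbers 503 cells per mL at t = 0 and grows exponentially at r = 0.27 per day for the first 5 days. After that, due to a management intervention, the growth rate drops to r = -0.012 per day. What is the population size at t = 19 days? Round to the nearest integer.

1640 cells per mL

Phase 1: N(5) = 503·e^(0.27×5) = 503·e^1.35 = 1940.29.
Phase 2 runs for 19 − 5 = 14 days at r = -0.012.
N(19) = 1940.29·e^(-0.012×14) = 1940.29·e^-0.168 = 1640.23.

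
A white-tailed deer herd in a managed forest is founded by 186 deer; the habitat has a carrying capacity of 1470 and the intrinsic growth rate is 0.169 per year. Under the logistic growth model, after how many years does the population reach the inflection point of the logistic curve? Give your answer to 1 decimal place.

Logistic growth is fastest at N = K/2 = 735.
A = (K − N₀)/N₀ = 6.9032. Set K/(1 + A·e^(−rt)) = K/2 → A·e^(−rt) = 1.
e^(−0.169t) = 1/6.9032 = 0.14486, so t = ln(6.9032)/0.169 = 1.932/0.169 = 11.432.

11.4 years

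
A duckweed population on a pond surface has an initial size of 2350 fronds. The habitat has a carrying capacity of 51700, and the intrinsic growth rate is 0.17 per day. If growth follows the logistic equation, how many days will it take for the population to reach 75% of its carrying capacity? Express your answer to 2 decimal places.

A = (K − N₀)/N₀ = (51700 − 2350)/2350 = 21.
Solve 51700/(1 + 21·e^(−0.17t)) = 38775: 1 + 21·e^(−0.17t) = 1.3333, so e^(−0.17t) = 0.015873.
−0.17·t = ln(0.015873) = -4.1431, so t = 4.1431/0.17 = 24.371.

24.37 days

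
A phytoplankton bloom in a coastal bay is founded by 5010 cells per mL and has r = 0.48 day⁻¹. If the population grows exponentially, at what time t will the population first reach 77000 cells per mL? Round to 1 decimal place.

Set N₀·e^(rt) = 77000: e^(0.48·t) = 77000/5010 = 15.369.
0.48·t = ln(15.369) = 2.7324, so t = 2.7324/0.48 = 5.6924.

5.7 days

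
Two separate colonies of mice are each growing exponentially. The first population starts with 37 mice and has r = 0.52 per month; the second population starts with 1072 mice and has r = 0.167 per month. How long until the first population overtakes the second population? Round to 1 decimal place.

Set 37·e^(0.52t) = 1072·e^(0.167t).
e^((0.52 − 0.167)t) = 1072/37 → e^(0.353·t) = 28.973.
0.353·t = ln(28.973) = 3.3664, so t = 3.3664/0.353 = 9.5364.

9.5 months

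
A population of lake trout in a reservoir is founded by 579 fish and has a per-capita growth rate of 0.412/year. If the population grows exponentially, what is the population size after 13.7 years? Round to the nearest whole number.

163686 fish

N(t) = N₀·e^(rt) = 579 × e^(0.412×13.7) = 579 × e^5.644.
e^5.644 ≈ 282.7, so N ≈ 579 × 282.7 = 163686.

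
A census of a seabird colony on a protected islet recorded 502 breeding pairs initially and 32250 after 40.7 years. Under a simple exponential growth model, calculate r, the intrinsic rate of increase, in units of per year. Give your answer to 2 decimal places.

From N(t) = N₀·e^(rt): e^(r·40.7) = 32250/502 = 64.243.
r·40.7 = ln(64.243) = 4.1627, so r = 4.1627/40.7 = 0.10228.

0.10 per year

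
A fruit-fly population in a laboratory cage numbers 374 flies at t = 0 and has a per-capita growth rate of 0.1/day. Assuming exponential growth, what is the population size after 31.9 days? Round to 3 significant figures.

9080 flies

N(t) = N₀·e^(rt) = 374 × e^(0.1×31.9) = 374 × e^3.19.
e^3.19 ≈ 24.288, so N ≈ 374 × 24.288 = 9083.87.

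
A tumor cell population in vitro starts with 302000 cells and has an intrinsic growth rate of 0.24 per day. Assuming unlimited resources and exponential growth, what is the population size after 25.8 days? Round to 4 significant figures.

N(t) = N₀·e^(rt) = 302000 × e^(0.24×25.8) = 302000 × e^6.192.
e^6.192 ≈ 488.82, so N ≈ 302000 × 488.82 = 1.476245×10^8.

147600000 cells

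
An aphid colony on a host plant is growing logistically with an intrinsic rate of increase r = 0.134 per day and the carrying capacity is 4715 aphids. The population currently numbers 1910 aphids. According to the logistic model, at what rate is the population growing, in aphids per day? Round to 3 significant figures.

dN/dt = rN(1 − N/K) = 0.134 × 1910 × (1 − 1910/4715).
1 − 1910/4715 = 0.59491; dN/dt = 0.134 × 1910 × 0.59491 = 152.26.

152 aphids per day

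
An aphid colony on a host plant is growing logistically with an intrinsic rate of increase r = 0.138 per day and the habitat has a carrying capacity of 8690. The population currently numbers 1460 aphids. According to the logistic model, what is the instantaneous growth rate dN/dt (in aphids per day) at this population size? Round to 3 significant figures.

dN/dt = rN(1 − N/K) = 0.138 × 1460 × (1 − 1460/8690).
1 − 1460/8690 = 0.83199; dN/dt = 0.138 × 1460 × 0.83199 = 167.63.

168 aphids per day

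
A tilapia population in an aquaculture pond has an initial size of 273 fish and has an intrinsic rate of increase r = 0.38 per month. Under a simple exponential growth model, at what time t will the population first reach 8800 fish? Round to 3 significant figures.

9.14 months

Set N₀·e^(rt) = 8800: e^(0.38·t) = 8800/273 = 32.234.
0.38·t = ln(32.234) = 3.473, so t = 3.473/0.38 = 9.1396.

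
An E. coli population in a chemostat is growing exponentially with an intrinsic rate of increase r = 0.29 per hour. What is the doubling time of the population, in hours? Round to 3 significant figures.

Doubling time t_d = ln(2)/r = 0.6931/0.29 = 2.3902.

2.39 hours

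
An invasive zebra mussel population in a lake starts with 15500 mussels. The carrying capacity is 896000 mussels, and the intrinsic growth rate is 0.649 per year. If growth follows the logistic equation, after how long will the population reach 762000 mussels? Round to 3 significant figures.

8.90 years

A = (K − N₀)/N₀ = (896000 − 15500)/15500 = 56.806.
Solve 896000/(1 + 56.806·e^(−0.649t)) = 762000: 1 + 56.806·e^(−0.649t) = 1.1759, so e^(−0.649t) = 0.00309565.
−0.649·t = ln(0.00309565) = -5.7778, so t = 5.7778/0.649 = 8.9026.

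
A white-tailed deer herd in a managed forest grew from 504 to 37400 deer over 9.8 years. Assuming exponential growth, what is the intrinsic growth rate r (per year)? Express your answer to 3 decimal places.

From N(t) = N₀·e^(rt): e^(r·9.8) = 37400/504 = 74.206.
r·9.8 = ln(74.206) = 4.3068, so r = 4.3068/9.8 = 0.43947.

0.439 per year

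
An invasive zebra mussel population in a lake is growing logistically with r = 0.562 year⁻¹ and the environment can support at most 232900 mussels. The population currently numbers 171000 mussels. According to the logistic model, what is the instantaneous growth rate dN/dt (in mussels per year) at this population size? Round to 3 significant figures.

25500 mussels per year

dN/dt = rN(1 − N/K) = 0.562 × 171000 × (1 − 171000/232900).
1 − 171000/232900 = 0.26578; dN/dt = 0.562 × 171000 × 0.26578 = 25542.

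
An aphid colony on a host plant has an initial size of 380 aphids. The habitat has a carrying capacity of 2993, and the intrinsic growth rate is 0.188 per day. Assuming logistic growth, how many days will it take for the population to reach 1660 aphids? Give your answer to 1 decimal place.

A = (K − N₀)/N₀ = (2993 − 380)/380 = 6.8763.
Solve 2993/(1 + 6.8763·e^(−0.188t)) = 1660: 1 + 6.8763·e^(−0.188t) = 1.803, so e^(−0.188t) = 0.116779.
−0.188·t = ln(0.116779) = -2.1475, so t = 2.1475/0.188 = 11.423.

11.4 days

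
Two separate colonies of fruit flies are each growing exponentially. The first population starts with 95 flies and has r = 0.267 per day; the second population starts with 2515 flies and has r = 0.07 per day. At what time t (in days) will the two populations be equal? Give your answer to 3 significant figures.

16.6 days

Set 95·e^(0.267t) = 2515·e^(0.07t).
e^((0.267 − 0.07)t) = 2515/95 → e^(0.197·t) = 26.474.
0.197·t = ln(26.474) = 3.2762, so t = 3.2762/0.197 = 16.63.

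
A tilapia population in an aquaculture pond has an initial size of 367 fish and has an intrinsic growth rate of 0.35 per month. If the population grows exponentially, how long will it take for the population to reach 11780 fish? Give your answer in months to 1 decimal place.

Set N₀·e^(rt) = 11780: e^(0.35·t) = 11780/367 = 32.098.
0.35·t = ln(32.098) = 3.4688, so t = 3.4688/0.35 = 9.9108.

9.9 months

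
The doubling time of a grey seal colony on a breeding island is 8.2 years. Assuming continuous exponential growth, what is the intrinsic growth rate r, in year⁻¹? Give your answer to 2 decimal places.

0.08 per year

r = ln(2)/t_d = 0.6931/8.2 = 0.08453.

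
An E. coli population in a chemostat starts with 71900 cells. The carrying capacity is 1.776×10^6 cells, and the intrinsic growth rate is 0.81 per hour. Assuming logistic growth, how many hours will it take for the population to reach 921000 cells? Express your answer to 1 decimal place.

A = (K − N₀)/N₀ = (1.776×10^6 − 71900)/71900 = 23.701.
Solve 1.776×10^6/(1 + 23.701·e^(−0.81t)) = 921000: 1 + 23.701·e^(−0.81t) = 1.9283, so e^(−0.81t) = 0.0391688.
−0.81·t = ln(0.0391688) = -3.2399, so t = 3.2399/0.81 = 3.9998.

4.0 hours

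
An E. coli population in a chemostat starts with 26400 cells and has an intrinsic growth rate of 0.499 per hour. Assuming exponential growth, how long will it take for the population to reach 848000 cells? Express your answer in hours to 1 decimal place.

Set N₀·e^(rt) = 848000: e^(0.499·t) = 848000/26400 = 32.121.
0.499·t = ln(32.121) = 3.4695, so t = 3.4695/0.499 = 6.9529.

7.0 hours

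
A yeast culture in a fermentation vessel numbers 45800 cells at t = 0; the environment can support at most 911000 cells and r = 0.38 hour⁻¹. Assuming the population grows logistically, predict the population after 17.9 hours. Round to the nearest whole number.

892264 cells

A = (K − N₀)/N₀ = (911000 − 45800)/45800 = 18.891.
N(t) = K/(1 + A·e^(−rt)) = 911000/(1 + 18.891×e^(−0.38×17.9)).
e^(−6.802) = 0.0011115; denominator = 1 + 18.891×0.0011115 = 1.021.
N = 911000/1.021 = 892264.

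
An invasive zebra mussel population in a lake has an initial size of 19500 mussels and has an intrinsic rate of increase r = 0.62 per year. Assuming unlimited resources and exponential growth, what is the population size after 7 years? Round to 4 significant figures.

1496000 mussels

N(t) = N₀·e^(rt) = 19500 × e^(0.62×7) = 19500 × e^4.34.
e^4.34 ≈ 76.708, so N ≈ 19500 × 76.708 = 1.495797×10^6.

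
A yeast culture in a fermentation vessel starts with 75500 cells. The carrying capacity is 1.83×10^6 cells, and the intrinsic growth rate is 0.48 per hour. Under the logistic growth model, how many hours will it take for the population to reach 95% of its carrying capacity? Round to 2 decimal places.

12.69 hours

A = (K − N₀)/N₀ = (1.83×10^6 − 75500)/75500 = 23.238.
Solve 1.83×10^6/(1 + 23.238·e^(−0.48t)) = 1.7385×10^6: 1 + 23.238·e^(−0.48t) = 1.0526, so e^(−0.48t) = 0.00226485.
−0.48·t = ln(0.00226485) = -6.0902, so t = 6.0902/0.48 = 12.688.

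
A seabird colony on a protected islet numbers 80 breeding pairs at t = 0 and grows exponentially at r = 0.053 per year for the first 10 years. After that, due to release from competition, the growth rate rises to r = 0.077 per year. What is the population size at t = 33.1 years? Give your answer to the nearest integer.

Phase 1: N(10) = 80·e^(0.053×10) = 80·e^0.53 = 135.915.
Phase 2 runs for 33.1 − 10 = 23.1 years at r = 0.077.
N(33.1) = 135.915·e^(0.077×23.1) = 135.915·e^1.779 = 804.907.

805 breeding pairs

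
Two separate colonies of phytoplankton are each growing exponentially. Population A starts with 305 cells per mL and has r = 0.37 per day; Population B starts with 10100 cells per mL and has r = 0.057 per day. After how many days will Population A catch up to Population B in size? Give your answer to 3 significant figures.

Set 305·e^(0.37t) = 10100·e^(0.057t).
e^((0.37 − 0.057)t) = 10100/305 → e^(0.313·t) = 33.115.
0.313·t = ln(33.115) = 3.5, so t = 3.5/0.313 = 11.182.

11.2 days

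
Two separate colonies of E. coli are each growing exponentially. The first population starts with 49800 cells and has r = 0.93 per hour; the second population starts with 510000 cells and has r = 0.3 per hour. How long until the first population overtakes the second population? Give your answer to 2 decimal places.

3.69 hours

Set 49800·e^(0.93t) = 510000·e^(0.3t).
e^((0.93 − 0.3)t) = 510000/49800 → e^(0.63·t) = 10.241.
0.63·t = ln(10.241) = 2.3264, so t = 2.3264/0.63 = 3.6927.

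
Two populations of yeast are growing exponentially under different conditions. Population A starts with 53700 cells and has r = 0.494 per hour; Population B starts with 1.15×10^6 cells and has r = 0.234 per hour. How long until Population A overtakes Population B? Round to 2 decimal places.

11.79 hours

Set 53700·e^(0.494t) = 1.15×10^6·e^(0.234t).
e^((0.494 − 0.234)t) = 1.15×10^6/53700 → e^(0.26·t) = 21.415.
0.26·t = ln(21.415) = 3.0641, so t = 3.0641/0.26 = 11.785.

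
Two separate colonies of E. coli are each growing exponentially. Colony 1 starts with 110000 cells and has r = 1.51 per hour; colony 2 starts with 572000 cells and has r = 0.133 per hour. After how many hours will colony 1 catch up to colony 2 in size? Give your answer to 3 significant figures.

1.20 hours

Set 110000·e^(1.51t) = 572000·e^(0.133t).
e^((1.51 − 0.133)t) = 572000/110000 → e^(1.377·t) = 5.2.
1.377·t = ln(5.2) = 1.6487, so t = 1.6487/1.377 = 1.1973.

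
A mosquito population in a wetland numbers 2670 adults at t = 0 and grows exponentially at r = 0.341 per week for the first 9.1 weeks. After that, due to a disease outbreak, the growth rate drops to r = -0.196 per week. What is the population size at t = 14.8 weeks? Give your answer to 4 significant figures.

Phase 1: N(9.1) = 2670·e^(0.341×9.1) = 2670·e^3.103 = 59452.5.
Phase 2 runs for 14.8 − 9.1 = 5.7 weeks at r = -0.196.
N(14.8) = 59452.5·e^(-0.196×5.7) = 59452.5·e^-1.117 = 19452.6.

19450 adults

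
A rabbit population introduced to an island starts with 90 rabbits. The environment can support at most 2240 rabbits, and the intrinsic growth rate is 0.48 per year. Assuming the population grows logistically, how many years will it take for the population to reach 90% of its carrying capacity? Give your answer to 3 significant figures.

A = (K − N₀)/N₀ = (2240 − 90)/90 = 23.889.
Solve 2240/(1 + 23.889·e^(−0.48t)) = 2016: 1 + 23.889·e^(−0.48t) = 1.1111, so e^(−0.48t) = 0.00465116.
−0.48·t = ln(0.00465116) = -5.3706, so t = 5.3706/0.48 = 11.189.

11.2 years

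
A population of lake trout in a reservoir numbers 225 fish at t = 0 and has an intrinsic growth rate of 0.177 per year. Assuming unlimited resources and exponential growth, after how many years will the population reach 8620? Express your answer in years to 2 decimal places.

Set N₀·e^(rt) = 8620: e^(0.177·t) = 8620/225 = 38.311.
0.177·t = ln(38.311) = 3.6457, so t = 3.6457/0.177 = 20.597.

20.60 years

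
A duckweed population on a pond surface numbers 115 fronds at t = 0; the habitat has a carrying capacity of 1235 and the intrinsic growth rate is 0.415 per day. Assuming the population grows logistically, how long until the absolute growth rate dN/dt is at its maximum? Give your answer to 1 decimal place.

Logistic growth is fastest at N = K/2 = 617.5.
A = (K − N₀)/N₀ = 9.7391. Set K/(1 + A·e^(−rt)) = K/2 → A·e^(−rt) = 1.
e^(−0.415t) = 1/9.7391 = 0.102679, so t = ln(9.7391)/0.415 = 2.2762/0.415 = 5.4847.

5.5 days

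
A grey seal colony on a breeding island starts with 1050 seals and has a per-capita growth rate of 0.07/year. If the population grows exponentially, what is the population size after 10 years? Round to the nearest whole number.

N(t) = N₀·e^(rt) = 1050 × e^(0.07×10) = 1050 × e^0.7.
e^0.7 ≈ 2.0138, so N ≈ 1050 × 2.0138 = 2114.44.

2114 seals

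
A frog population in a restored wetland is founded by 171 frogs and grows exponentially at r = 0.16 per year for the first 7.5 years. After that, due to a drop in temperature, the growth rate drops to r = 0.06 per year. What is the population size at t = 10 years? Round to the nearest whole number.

Phase 1: N(7.5) = 171·e^(0.16×7.5) = 171·e^1.2 = 567.74.
Phase 2 runs for 10 − 7.5 = 2.5 years at r = 0.06.
N(10) = 567.74·e^(0.06×2.5) = 567.74·e^0.15 = 659.62.

660 frogs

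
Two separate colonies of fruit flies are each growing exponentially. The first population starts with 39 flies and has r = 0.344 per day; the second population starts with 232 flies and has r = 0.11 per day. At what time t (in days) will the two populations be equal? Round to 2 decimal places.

Set 39·e^(0.344t) = 232·e^(0.11t).
e^((0.344 − 0.11)t) = 232/39 → e^(0.234·t) = 5.9487.
0.234·t = ln(5.9487) = 1.7832, so t = 1.7832/0.234 = 7.6204.

7.62 days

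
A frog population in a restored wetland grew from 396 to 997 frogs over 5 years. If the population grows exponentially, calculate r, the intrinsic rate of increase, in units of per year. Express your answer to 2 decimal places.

0.18 per year

From N(t) = N₀·e^(rt): e^(r·5) = 997/396 = 2.5177.
r·5 = ln(2.5177) = 0.92334, so r = 0.92334/5 = 0.18467.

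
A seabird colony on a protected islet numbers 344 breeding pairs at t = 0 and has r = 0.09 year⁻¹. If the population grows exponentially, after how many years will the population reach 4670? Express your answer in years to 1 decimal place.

Set N₀·e^(rt) = 4670: e^(0.09·t) = 4670/344 = 13.576.
0.09·t = ln(13.576) = 2.6083, so t = 2.6083/0.09 = 28.981.

29.0 years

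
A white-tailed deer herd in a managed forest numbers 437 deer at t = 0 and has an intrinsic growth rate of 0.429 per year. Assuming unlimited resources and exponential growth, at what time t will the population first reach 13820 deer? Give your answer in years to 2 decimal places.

8.05 years

Set N₀·e^(rt) = 13820: e^(0.429·t) = 13820/437 = 31.625.
0.429·t = ln(31.625) = 3.4539, so t = 3.4539/0.429 = 8.0511.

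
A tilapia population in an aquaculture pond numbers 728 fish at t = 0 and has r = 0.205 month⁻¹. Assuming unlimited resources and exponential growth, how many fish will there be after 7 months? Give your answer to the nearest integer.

N(t) = N₀·e^(rt) = 728 × e^(0.205×7) = 728 × e^1.435.
e^1.435 ≈ 4.1996, so N ≈ 728 × 4.1996 = 3057.34.

3057 fish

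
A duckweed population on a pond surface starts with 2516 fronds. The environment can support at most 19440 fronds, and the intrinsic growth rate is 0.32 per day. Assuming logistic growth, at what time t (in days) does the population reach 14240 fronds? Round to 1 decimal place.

9.1 days

A = (K − N₀)/N₀ = (19440 − 2516)/2516 = 6.7266.
Solve 19440/(1 + 6.7266·e^(−0.32t)) = 14240: 1 + 6.7266·e^(−0.32t) = 1.3652, so e^(−0.32t) = 0.0542876.
−0.32·t = ln(0.0542876) = -2.9135, so t = 2.9135/0.32 = 9.1046.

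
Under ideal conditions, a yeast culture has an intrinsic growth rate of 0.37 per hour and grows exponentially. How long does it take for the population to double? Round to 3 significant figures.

1.87 hours

Doubling time t_d = ln(2)/r = 0.6931/0.37 = 1.8734.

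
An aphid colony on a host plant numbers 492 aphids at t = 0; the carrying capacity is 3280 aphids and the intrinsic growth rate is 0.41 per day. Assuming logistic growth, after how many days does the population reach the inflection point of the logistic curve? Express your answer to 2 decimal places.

4.23 days

Logistic growth is fastest at N = K/2 = 1640.
A = (K − N₀)/N₀ = 5.6667. Set K/(1 + A·e^(−rt)) = K/2 → A·e^(−rt) = 1.
e^(−0.41t) = 1/5.6667 = 0.176471, so t = ln(5.6667)/0.41 = 1.7346/0.41 = 4.2307.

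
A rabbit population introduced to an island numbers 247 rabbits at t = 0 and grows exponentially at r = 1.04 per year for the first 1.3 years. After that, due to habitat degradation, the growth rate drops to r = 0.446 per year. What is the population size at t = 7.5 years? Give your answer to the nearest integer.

15163 rabbits

Phase 1: N(1.3) = 247·e^(1.04×1.3) = 247·e^1.352 = 954.692.
Phase 2 runs for 7.5 − 1.3 = 6.2 years at r = 0.446.
N(7.5) = 954.692·e^(0.446×6.2) = 954.692·e^2.765 = 15162.6.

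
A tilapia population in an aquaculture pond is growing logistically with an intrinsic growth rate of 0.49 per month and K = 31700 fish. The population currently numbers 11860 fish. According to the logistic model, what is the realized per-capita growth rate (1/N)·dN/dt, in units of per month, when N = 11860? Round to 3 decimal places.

0.307 per month

(1/N)·dN/dt = r(1 − N/K) = 0.49 × (1 − 11860/31700).
= 0.49 × 0.62587 = 0.30668.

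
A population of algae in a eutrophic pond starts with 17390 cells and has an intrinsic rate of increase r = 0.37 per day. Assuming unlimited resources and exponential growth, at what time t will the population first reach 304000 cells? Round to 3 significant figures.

Set N₀·e^(rt) = 304000: e^(0.37·t) = 304000/17390 = 17.481.
0.37·t = ln(17.481) = 2.8611, so t = 2.8611/0.37 = 7.7328.

7.73 days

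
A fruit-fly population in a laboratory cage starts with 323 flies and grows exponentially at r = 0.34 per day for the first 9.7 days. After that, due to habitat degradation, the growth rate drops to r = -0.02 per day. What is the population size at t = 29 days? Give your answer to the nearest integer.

5941 flies

Phase 1: N(9.7) = 323·e^(0.34×9.7) = 323·e^3.298 = 8739.89.
Phase 2 runs for 29 − 9.7 = 19.3 days at r = -0.02.
N(29) = 8739.89·e^(-0.02×19.3) = 8739.89·e^-0.386 = 5941.12.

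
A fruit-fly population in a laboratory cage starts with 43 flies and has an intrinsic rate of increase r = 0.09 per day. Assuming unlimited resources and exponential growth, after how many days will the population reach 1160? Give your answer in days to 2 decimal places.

36.61 days

Set N₀·e^(rt) = 1160: e^(0.09·t) = 1160/43 = 26.977.
0.09·t = ln(26.977) = 3.295, so t = 3.295/0.09 = 36.611.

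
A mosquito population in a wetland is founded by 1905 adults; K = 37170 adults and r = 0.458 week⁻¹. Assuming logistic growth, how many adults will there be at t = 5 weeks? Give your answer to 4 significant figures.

12930 adults

A = (K − N₀)/N₀ = (37170 − 1905)/1905 = 18.512.
N(t) = K/(1 + A·e^(−rt)) = 37170/(1 + 18.512×e^(−0.458×5)).
e^(−2.29) = 0.10127; denominator = 1 + 18.512×0.10127 = 2.8746.
N = 37170/2.8746 = 12930.4.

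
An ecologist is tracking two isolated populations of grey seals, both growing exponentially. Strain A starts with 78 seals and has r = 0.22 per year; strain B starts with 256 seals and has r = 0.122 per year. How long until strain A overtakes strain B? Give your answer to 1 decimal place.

12.1 years

Set 78·e^(0.22t) = 256·e^(0.122t).
e^((0.22 − 0.122)t) = 256/78 → e^(0.098·t) = 3.2821.
0.098·t = ln(3.2821) = 1.1885, so t = 1.1885/0.098 = 12.127.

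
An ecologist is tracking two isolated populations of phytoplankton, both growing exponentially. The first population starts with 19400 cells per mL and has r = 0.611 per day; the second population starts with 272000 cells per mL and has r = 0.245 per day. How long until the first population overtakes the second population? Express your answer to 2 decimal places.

Set 19400·e^(0.611t) = 272000·e^(0.245t).
e^((0.611 − 0.245)t) = 272000/19400 → e^(0.366·t) = 14.021.
0.366·t = ln(14.021) = 2.6405, so t = 2.6405/0.366 = 7.2146.

7.21 days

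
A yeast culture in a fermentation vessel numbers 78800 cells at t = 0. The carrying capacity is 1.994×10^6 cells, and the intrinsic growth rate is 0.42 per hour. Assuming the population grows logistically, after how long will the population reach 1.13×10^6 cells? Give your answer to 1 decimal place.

8.2 hours

A = (K − N₀)/N₀ = (1.994×10^6 − 78800)/78800 = 24.305.
Solve 1.994×10^6/(1 + 24.305·e^(−0.42t)) = 1.13×10^6: 1 + 24.305·e^(−0.42t) = 1.7646, so e^(−0.42t) = 0.0314592.
−0.42·t = ln(0.0314592) = -3.4591, so t = 3.4591/0.42 = 8.2359.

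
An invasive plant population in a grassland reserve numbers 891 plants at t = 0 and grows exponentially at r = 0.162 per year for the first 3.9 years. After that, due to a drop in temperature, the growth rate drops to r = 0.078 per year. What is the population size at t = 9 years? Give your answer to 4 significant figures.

2495 plants

Phase 1: N(3.9) = 891·e^(0.162×3.9) = 891·e^0.6318 = 1675.97.
Phase 2 runs for 9 − 3.9 = 5.1 years at r = 0.078.
N(9) = 1675.97·e^(0.078×5.1) = 1675.97·e^0.3978 = 2494.75.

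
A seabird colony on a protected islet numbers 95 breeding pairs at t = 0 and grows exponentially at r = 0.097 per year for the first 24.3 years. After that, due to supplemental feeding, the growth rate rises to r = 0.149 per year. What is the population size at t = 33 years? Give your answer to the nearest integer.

Phase 1: N(24.3) = 95·e^(0.097×24.3) = 95·e^2.357 = 1003.23.
Phase 2 runs for 33 − 24.3 = 8.7 years at r = 0.149.
N(33) = 1003.23·e^(0.149×8.7) = 1003.23·e^1.296 = 3667.54.

3668 breeding pairs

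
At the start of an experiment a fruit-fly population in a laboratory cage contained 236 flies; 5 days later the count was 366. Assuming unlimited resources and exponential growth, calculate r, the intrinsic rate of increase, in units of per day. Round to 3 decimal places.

0.088 per day

From N(t) = N₀·e^(rt): e^(r·5) = 366/236 = 1.5508.
r·5 = ln(1.5508) = 0.4388, so r = 0.4388/5 = 0.08776.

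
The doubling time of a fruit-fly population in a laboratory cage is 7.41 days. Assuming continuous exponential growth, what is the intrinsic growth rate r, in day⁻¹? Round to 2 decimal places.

r = ln(2)/t_d = 0.6931/7.41 = 0.093542.

0.09 per day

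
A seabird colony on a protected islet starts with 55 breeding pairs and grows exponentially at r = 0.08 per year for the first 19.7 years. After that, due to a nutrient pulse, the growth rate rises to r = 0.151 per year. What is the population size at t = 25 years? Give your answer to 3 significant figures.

592 breeding pairs

Phase 1: N(19.7) = 55·e^(0.08×19.7) = 55·e^1.576 = 265.957.
Phase 2 runs for 25 − 19.7 = 5.3 years at r = 0.151.
N(25) = 265.957·e^(0.151×5.3) = 265.957·e^0.8003 = 592.075.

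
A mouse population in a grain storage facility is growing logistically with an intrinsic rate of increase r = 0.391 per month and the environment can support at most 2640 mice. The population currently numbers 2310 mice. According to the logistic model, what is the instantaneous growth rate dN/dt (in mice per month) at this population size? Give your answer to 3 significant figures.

dN/dt = rN(1 − N/K) = 0.391 × 2310 × (1 − 2310/2640).
1 − 2310/2640 = 0.125; dN/dt = 0.391 × 2310 × 0.125 = 112.9.

113 mice per month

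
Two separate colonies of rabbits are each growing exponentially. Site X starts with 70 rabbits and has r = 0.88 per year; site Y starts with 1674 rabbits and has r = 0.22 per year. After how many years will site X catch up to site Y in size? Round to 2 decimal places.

4.81 years

Set 70·e^(0.88t) = 1674·e^(0.22t).
e^((0.88 − 0.22)t) = 1674/70 → e^(0.66·t) = 23.914.
0.66·t = ln(23.914) = 3.1745, so t = 3.1745/0.66 = 4.8098.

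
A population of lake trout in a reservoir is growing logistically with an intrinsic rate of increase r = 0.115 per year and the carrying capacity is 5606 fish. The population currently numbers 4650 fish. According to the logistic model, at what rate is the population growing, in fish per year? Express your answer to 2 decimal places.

dN/dt = rN(1 − N/K) = 0.115 × 4650 × (1 − 4650/5606).
1 − 4650/5606 = 0.17053; dN/dt = 0.115 × 4650 × 0.17053 = 91.192.

91.19 fish per year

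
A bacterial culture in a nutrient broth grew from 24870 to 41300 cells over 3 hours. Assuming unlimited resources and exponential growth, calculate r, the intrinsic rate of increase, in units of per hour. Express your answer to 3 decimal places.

From N(t) = N₀·e^(rt): e^(r·3) = 41300/24870 = 1.6606.
r·3 = ln(1.6606) = 0.5072, so r = 0.5072/3 = 0.16907.

0.169 per hour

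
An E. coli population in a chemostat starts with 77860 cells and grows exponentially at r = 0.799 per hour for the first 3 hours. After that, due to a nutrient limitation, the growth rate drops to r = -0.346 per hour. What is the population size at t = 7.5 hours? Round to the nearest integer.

Phase 1: N(3) = 77860·e^(0.799×3) = 77860·e^2.397 = 855694.
Phase 2 runs for 7.5 − 3 = 4.5 hours at r = -0.346.
N(7.5) = 855694·e^(-0.346×4.5) = 855694·e^-1.557 = 180352.

180352 cells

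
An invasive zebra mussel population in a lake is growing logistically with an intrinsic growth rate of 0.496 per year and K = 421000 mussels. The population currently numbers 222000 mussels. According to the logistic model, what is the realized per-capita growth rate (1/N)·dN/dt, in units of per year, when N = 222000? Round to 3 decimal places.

0.234 per year

(1/N)·dN/dt = r(1 − N/K) = 0.496 × (1 − 222000/421000).
= 0.496 × 0.47268 = 0.23445.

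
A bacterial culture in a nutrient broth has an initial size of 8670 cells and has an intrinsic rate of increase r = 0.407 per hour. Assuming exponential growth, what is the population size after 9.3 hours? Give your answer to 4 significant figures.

N(t) = N₀·e^(rt) = 8670 × e^(0.407×9.3) = 8670 × e^3.785.
e^3.785 ≈ 44.04, so N ≈ 8670 × 44.04 = 381827.

381800 cells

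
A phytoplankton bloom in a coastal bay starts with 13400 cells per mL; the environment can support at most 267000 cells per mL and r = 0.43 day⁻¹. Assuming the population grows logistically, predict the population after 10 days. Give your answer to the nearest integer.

212446 cells per mL

A = (K − N₀)/N₀ = (267000 − 13400)/13400 = 18.925.
N(t) = K/(1 + A·e^(−rt)) = 267000/(1 + 18.925×e^(−0.43×10)).
e^(−4.3) = 0.013569; denominator = 1 + 18.925×0.013569 = 1.2568.
N = 267000/1.2568 = 212446.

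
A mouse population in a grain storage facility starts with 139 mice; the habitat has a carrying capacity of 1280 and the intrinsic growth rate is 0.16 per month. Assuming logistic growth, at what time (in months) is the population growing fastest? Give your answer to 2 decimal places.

Logistic growth is fastest at N = K/2 = 640.
A = (K − N₀)/N₀ = 8.2086. Set K/(1 + A·e^(−rt)) = K/2 → A·e^(−rt) = 1.
e^(−0.16t) = 1/8.2086 = 0.121823, so t = ln(8.2086)/0.16 = 2.1052/0.16 = 13.157.

13.16 months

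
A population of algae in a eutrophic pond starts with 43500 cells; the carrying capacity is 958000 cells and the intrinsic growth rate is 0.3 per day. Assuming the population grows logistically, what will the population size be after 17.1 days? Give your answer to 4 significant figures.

852000 cells

A = (K − N₀)/N₀ = (958000 − 43500)/43500 = 21.023.
N(t) = K/(1 + A·e^(−rt)) = 958000/(1 + 21.023×e^(−0.3×17.1)).
e^(−5.13) = 0.0059166; denominator = 1 + 21.023×0.0059166 = 1.1244.
N = 958000/1.1244 = 852022.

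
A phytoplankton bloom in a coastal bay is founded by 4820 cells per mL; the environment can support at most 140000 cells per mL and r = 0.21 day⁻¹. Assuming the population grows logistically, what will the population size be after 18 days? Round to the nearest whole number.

A = (K − N₀)/N₀ = (140000 − 4820)/4820 = 28.046.
N(t) = K/(1 + A·e^(−rt)) = 140000/(1 + 28.046×e^(−0.21×18)).
e^(−3.78) = 0.022823; denominator = 1 + 28.046×0.022823 = 1.6401.
N = 140000/1.6401 = 85361.8.

85362 cells per mL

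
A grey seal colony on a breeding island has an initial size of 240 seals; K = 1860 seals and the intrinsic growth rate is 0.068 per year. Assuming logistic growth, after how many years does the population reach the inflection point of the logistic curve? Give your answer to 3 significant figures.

28.1 years

Logistic growth is fastest at N = K/2 = 930.
A = (K − N₀)/N₀ = 6.75. Set K/(1 + A·e^(−rt)) = K/2 → A·e^(−rt) = 1.
e^(−0.068t) = 1/6.75 = 0.148148, so t = ln(6.75)/0.068 = 1.9095/0.068 = 28.082.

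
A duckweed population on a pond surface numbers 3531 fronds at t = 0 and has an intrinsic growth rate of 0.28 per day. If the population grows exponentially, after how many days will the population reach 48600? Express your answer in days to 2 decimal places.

Set N₀·e^(rt) = 48600: e^(0.28·t) = 48600/3531 = 13.764.
0.28·t = ln(13.764) = 2.622, so t = 2.622/0.28 = 9.3644.

9.36 days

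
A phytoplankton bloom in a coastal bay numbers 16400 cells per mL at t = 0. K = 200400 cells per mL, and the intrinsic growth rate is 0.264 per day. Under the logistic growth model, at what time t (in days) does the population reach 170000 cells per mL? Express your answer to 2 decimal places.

15.68 days

A = (K − N₀)/N₀ = (200400 − 16400)/16400 = 11.22.
Solve 200400/(1 + 11.22·e^(−0.264t)) = 170000: 1 + 11.22·e^(−0.264t) = 1.1788, so e^(−0.264t) = 0.0159386.
−0.264·t = ln(0.0159386) = -4.139, so t = 4.139/0.264 = 15.678.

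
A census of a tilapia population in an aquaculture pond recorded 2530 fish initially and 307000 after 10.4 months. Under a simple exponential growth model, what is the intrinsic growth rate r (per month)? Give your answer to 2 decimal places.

From N(t) = N₀·e^(rt): e^(r·10.4) = 307000/2530 = 121.34.
r·10.4 = ln(121.34) = 4.7986, so r = 4.7986/10.4 = 0.46141.

0.46 per month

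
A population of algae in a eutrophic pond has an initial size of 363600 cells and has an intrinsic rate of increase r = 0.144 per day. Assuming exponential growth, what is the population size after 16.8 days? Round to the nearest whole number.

N(t) = N₀·e^(rt) = 363600 × e^(0.144×16.8) = 363600 × e^2.419.
e^2.419 ≈ 11.237, so N ≈ 363600 × 11.237 = 4.085725×10^6.

4085725 cells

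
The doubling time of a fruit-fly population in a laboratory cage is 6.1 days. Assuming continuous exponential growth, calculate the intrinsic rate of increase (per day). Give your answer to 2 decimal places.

0.11 per day

r = ln(2)/t_d = 0.6931/6.1 = 0.11363.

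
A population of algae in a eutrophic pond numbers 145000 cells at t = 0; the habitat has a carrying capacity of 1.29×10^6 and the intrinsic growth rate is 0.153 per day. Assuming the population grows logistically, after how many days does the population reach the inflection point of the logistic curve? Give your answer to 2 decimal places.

13.51 days

Logistic growth is fastest at N = K/2 = 645000.
A = (K − N₀)/N₀ = 7.8966. Set K/(1 + A·e^(−rt)) = K/2 → A·e^(−rt) = 1.
e^(−0.153t) = 1/7.8966 = 0.126638, so t = ln(7.8966)/0.153 = 2.0664/0.153 = 13.506.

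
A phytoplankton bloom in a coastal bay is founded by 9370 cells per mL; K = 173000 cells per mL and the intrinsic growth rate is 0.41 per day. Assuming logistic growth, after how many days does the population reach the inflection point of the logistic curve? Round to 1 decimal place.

7.0 days

Logistic growth is fastest at N = K/2 = 86500.
A = (K − N₀)/N₀ = 17.463. Set K/(1 + A·e^(−rt)) = K/2 → A·e^(−rt) = 1.
e^(−0.41t) = 1/17.463 = 0.0572633, so t = ln(17.463)/0.41 = 2.8601/0.41 = 6.9758.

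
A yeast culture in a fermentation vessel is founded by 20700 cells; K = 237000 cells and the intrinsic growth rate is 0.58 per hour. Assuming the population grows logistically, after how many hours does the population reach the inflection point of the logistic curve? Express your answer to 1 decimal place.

Logistic growth is fastest at N = K/2 = 118500.
A = (K − N₀)/N₀ = 10.449. Set K/(1 + A·e^(−rt)) = K/2 → A·e^(−rt) = 1.
e^(−0.58t) = 1/10.449 = 0.0957004, so t = ln(10.449)/0.58 = 2.3465/0.58 = 4.0457.

4.0 hours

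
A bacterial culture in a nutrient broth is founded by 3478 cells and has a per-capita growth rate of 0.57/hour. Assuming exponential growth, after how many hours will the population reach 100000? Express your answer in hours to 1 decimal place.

Set N₀·e^(rt) = 100000: e^(0.57·t) = 100000/3478 = 28.752.
0.57·t = ln(28.752) = 3.3587, so t = 3.3587/0.57 = 5.8925.

5.9 hours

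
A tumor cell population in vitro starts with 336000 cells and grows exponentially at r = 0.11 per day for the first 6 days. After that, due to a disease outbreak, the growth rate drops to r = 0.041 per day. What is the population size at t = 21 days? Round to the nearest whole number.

Phase 1: N(6) = 336000·e^(0.11×6) = 336000·e^0.66 = 650090.
Phase 2 runs for 21 − 6 = 15 days at r = 0.041.
N(21) = 650090·e^(0.041×15) = 650090·e^0.615 = 1.202444×10^6.

1202444 cells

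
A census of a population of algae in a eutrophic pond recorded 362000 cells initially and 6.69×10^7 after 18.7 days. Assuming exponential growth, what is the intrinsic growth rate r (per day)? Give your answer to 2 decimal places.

0.28 per day

From N(t) = N₀·e^(rt): e^(r·18.7) = 6.69×10^7/362000 = 184.81.
r·18.7 = ln(184.81) = 5.2193, so r = 5.2193/18.7 = 0.27911.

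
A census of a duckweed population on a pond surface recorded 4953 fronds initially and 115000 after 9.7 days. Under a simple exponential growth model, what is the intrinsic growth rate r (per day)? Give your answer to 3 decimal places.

0.324 per day

From N(t) = N₀·e^(rt): e^(r·9.7) = 115000/4953 = 23.218.
r·9.7 = ln(23.218) = 3.1449, so r = 3.1449/9.7 = 0.32422.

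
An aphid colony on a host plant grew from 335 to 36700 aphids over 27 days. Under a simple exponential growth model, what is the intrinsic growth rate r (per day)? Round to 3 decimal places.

0.174 per day

From N(t) = N₀·e^(rt): e^(r·27) = 36700/335 = 109.55.
r·27 = ln(109.55) = 4.6964, so r = 4.6964/27 = 0.17394.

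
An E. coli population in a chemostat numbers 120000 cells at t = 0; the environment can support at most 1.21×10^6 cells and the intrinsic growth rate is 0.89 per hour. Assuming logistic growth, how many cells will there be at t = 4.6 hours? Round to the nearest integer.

A = (K − N₀)/N₀ = (1.21×10^6 − 120000)/120000 = 9.0833.
N(t) = K/(1 + A·e^(−rt)) = 1.21×10^6/(1 + 9.0833×e^(−0.89×4.6)).
e^(−4.094) = 0.016672; denominator = 1 + 9.0833×0.016672 = 1.1514.
N = 1.21×10^6/1.1514 = 1.050857×10^6.

1050857 cells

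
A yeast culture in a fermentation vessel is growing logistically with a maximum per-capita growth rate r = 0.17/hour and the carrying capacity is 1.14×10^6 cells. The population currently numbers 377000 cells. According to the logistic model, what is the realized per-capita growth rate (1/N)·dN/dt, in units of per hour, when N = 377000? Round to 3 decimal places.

0.114 per hour

(1/N)·dN/dt = r(1 − N/K) = 0.17 × (1 − 377000/1.14×10^6).
= 0.17 × 0.6693 = 0.11378.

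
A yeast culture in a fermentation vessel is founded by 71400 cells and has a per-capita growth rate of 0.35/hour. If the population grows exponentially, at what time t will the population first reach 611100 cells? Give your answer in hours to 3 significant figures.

Set N₀·e^(rt) = 611100: e^(0.35·t) = 611100/71400 = 8.5588.
0.35·t = ln(8.5588) = 2.147, so t = 2.147/0.35 = 6.1342.

6.13 hours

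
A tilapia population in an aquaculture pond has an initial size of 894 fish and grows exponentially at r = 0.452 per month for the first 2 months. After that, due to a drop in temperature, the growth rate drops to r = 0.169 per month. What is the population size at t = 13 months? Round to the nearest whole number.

14167 fish

Phase 1: N(2) = 894·e^(0.452×2) = 894·e^0.904 = 2207.7.
Phase 2 runs for 13 − 2 = 11 months at r = 0.169.
N(13) = 2207.7·e^(0.169×11) = 2207.7·e^1.859 = 14167.5.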